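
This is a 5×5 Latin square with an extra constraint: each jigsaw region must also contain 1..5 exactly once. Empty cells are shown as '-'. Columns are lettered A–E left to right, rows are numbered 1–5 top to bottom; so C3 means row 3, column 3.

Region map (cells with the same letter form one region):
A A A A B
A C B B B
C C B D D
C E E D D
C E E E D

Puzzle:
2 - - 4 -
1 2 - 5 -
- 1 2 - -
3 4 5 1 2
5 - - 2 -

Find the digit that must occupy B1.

C1 = 3 (sole candidate).
E1 = 1 (sole candidate).
C2 = 4 (sole candidate).
E2 = 3 (sole candidate).
A3 = 4 (sole candidate).
D3 = 3 (sole candidate).
E3 = 5 (sole candidate).
B5 = 3 (sole candidate).
C5 = 1 (sole candidate).
E5 = 4 (sole candidate).
B1 = 5: row 1 has {1,2,3,4}; col 2 has {1,2,3,4}; region has {1,2,3,4} → only 5 remains.

5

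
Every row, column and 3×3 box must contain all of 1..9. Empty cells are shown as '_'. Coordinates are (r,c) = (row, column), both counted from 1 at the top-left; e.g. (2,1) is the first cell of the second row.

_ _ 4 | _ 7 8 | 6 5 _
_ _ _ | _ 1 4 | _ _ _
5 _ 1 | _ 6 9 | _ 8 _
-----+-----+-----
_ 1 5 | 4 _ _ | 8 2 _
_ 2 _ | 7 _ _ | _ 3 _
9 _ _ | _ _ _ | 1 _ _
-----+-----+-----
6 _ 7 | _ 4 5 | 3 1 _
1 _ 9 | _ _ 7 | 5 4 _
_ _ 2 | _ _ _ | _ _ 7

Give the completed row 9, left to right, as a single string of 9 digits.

(7,2) = 8: row 7 has {1,3,4,5,6,7}; col 2 has {1,2}; box has {1,2,6,7,9} → only 8 remains.
(8,2) = 3: row 8 has {1,4,5,7,9}; col 2 has {1,2,8}; box has {1,2,6,7,8,9} → only 3 remains.
(9,1) = 4: row 9 has {2,7}; col 1 has {1,5,6,9}; box has {1,2,3,6,7,8,9} → only 4 remains.
(9,2) = 5: row 9 has {2,4,7}; col 2 has {1,2,3,8}; box has {1,2,3,4,6,7,8,9} → only 5 remains.
(9,7) = 9: row 9 has {2,4,5,7}; col 7 has {1,3,5,6,8}; box has {1,3,4,5,7} → only 9 remains.
(9,8) = 6: row 9 has {2,4,5,7,9}; col 8 has {1,2,3,4,5,8}; box has {1,3,4,5,7,9} → only 6 remains.
(1,2) = 9: row 1 has {4,5,6,7,8}; col 2 has {1,2,3,5,8}; box has {1,4,5} → only 9 remains.
(3,2) = 7: row 3 has {1,5,6,8,9}; col 2 has {1,2,3,5,8,9}; box has {1,4,5,9} → only 7 remains.
(5,1) = 8: row 5 has {2,3,7}; col 1 has {1,4,5,6,9}; box has {1,2,5,9} → only 8 remains.
(5,3) = 6: row 5 has {2,3,7,8}; col 3 has {1,2,4,5,7,9}; box has {1,2,5,8,9} → only 6 remains.
(5,6) = 1: row 5 has {2,3,6,7,8}; col 6 has {4,5,7,8,9}; box has {4,7} → only 1 remains.
(5,7) = 4: row 5 has {1,2,3,6,7,8}; col 7 has {1,3,5,6,8,9}; box has {1,2,3,8} → only 4 remains.
(6,2) = 4: row 6 has {1,9}; col 2 has {1,2,3,5,7,8,9}; box has {1,2,5,6,8,9} → only 4 remains.
(6,3) = 3: row 6 has {1,4,9}; col 3 has {1,2,4,5,6,7,9}; box has {1,2,4,5,6,8,9} → only 3 remains.
(6,8) = 7: row 6 has {1,3,4,9}; col 8 has {1,2,3,4,5,6,8}; box has {1,2,3,4,8} → only 7 remains.
(7,9) = 2: row 7 has {1,3,4,5,6,7,8}; col 9 has {7}; box has {1,3,4,5,6,7,9} → only 2 remains.
(8,9) = 8: row 8 has {1,3,4,5,7,9}; col 9 has {2,7}; box has {1,2,3,4,5,6,7,9} → only 8 remains.
(9,6) = 3: row 9 has {2,4,5,6,7,9}; col 6 has {1,4,5,7,8,9}; box has {4,5,7} → only 3 remains.
(2,2) = 6: row 2 has {1,4}; col 2 has {1,2,3,4,5,7,8,9}; box has {1,4,5,7,9} → only 6 remains.
(2,3) = 8: row 2 has {1,4,6}; col 3 has {1,2,3,4,5,6,7,9}; box has {1,4,5,6,7,9} → only 8 remains.
(2,8) = 9: row 2 has {1,4,6,8}; col 8 has {1,2,3,4,5,6,7,8}; box has {5,6,8} → only 9 remains.
(2,9) = 3: row 2 has {1,4,6,8,9}; col 9 has {2,7,8}; box has {5,6,8,9} → only 3 remains.
(3,7) = 2: row 3 has {1,5,6,7,8,9}; col 7 has {1,3,4,5,6,8,9}; box has {3,5,6,8,9} → only 2 remains.
(3,9) = 4: row 3 has {1,2,5,6,7,8,9}; col 9 has {2,3,7,8}; box has {2,3,5,6,8,9} → only 4 remains.
(4,1) = 7: row 4 has {1,2,4,5,8}; col 1 has {1,4,5,6,8,9}; box has {1,2,3,4,5,6,8,9} → only 7 remains.
(4,6) = 6: row 4 has {1,2,4,5,7,8}; col 6 has {1,3,4,5,7,8,9}; box has {1,4,7} → only 6 remains.
(4,9) = 9: row 4 has {1,2,4,5,6,7,8}; col 9 has {2,3,4,7,8}; box has {1,2,3,4,7,8} → only 9 remains.
(5,9) = 5: row 5 has {1,2,3,4,6,7,8}; col 9 has {2,3,4,7,8,9}; box has {1,2,3,4,7,8,9} → only 5 remains.
(6,6) = 2: row 6 has {1,3,4,7,9}; col 6 has {1,3,4,5,6,7,8,9}; box has {1,4,6,7} → only 2 remains.
(6,9) = 6: row 6 has {1,2,3,4,7,9}; col 9 has {2,3,4,5,7,8,9}; box has {1,2,3,4,5,7,8,9} → only 6 remains.
(7,4) = 9: row 7 has {1,2,3,4,5,6,7,8}; col 4 has {4,7}; box has {3,4,5,7} → only 9 remains.
(8,5) = 2: row 8 has {1,3,4,5,7,8,9}; col 5 has {1,4,6,7}; box has {3,4,5,7,9} → only 2 remains.
(9,5) = 8: row 9 has {2,3,4,5,6,7,9}; col 5 has {1,2,4,6,7}; box has {2,3,4,5,7,9} → only 8 remains.
(1,9) = 1: row 1 has {4,5,6,7,8,9}; col 9 has {2,3,4,5,6,7,8,9}; box has {2,3,4,5,6,8,9} → only 1 remains.
(2,1) = 2: row 2 has {1,3,4,6,8,9}; col 1 has {1,4,5,6,7,8,9}; box has {1,4,5,6,7,8,9} → only 2 remains.
(2,4) = 5: row 2 has {1,2,3,4,6,8,9}; col 4 has {4,7,9}; box has {1,4,6,7,8,9} → only 5 remains.
(2,7) = 7: row 2 has {1,2,3,4,5,6,8,9}; col 7 has {1,2,3,4,5,6,8,9}; box has {1,2,3,4,5,6,8,9} → only 7 remains.
(3,4) = 3: row 3 has {1,2,4,5,6,7,8,9}; col 4 has {4,5,7,9}; box has {1,4,5,6,7,8,9} → only 3 remains.
(4,5) = 3: row 4 has {1,2,4,5,6,7,8,9}; col 5 has {1,2,4,6,7,8}; box has {1,2,4,6,7} → only 3 remains.
(5,5) = 9: row 5 has {1,2,3,4,5,6,7,8}; col 5 has {1,2,3,4,6,7,8}; box has {1,2,3,4,6,7} → only 9 remains.
(6,4) = 8: row 6 has {1,2,3,4,6,7,9}; col 4 has {3,4,5,7,9}; box has {1,2,3,4,6,7,9} → only 8 remains.
(6,5) = 5: row 6 has {1,2,3,4,6,7,8,9}; col 5 has {1,2,3,4,6,7,8,9}; box has {1,2,3,4,6,7,8,9} → only 5 remains.
(8,4) = 6: row 8 has {1,2,3,4,5,7,8,9}; col 4 has {3,4,5,7,8,9}; box has {2,3,4,5,7,8,9} → only 6 remains.
(9,4) = 1: row 9 has {2,3,4,5,6,7,8,9}; col 4 has {3,4,5,6,7,8,9}; box has {2,3,4,5,6,7,8,9} → only 1 remains.

452183967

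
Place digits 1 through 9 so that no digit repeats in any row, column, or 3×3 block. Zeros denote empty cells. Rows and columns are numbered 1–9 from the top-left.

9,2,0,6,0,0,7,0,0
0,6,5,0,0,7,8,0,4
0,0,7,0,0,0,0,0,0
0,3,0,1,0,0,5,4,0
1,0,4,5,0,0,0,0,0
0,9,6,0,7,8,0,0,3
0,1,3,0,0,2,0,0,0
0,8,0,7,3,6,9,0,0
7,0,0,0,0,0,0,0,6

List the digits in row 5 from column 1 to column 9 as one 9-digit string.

r2c1 = 3 (sole candidate).
r3c2 = 4 (sole candidate).
r4c6 = 9 (sole candidate).
r5c2 = 7: row 5 has {1,4,5}; col 2 has {1,2,3,4,6,8,9}; box has {1,3,4,6,9} → only 7 remains.
r5c6 = 3: row 5 has {1,4,5,7}; col 6 has {2,6,7,8,9}; box has {1,5,7,8,9} → only 3 remains.
r7c7 = 4 (sole candidate).
r8c3 = 2 (sole candidate).
r9c2 = 5 (sole candidate).
r9c3 = 9 (sole candidate).
r3c1 = 8 (sole candidate).
r4c1 = 2 (sole candidate).
r4c3 = 8 (sole candidate).
r4c5 = 6 (sole candidate).
r4c9 = 7 (sole candidate).
r5c5 = 2: row 5 has {1,3,4,5,7}; col 5 has {3,6,7}; box has {1,3,5,6,7,8,9} → only 2 remains.
r5c7 = 6: row 5 has {1,2,3,4,5,7}; col 7 has {4,5,7,8,9}; box has {3,4,5,7} → only 6 remains.
r6c1 = 5 (sole candidate).
r6c4 = 4 (sole candidate).
r7c1 = 6 (sole candidate).
r8c1 = 4 (sole candidate).
r9c4 = 8 (sole candidate).
r1c3 = 1 (sole candidate).
r1c9 = 5 (sole candidate).
r7c4 = 9 (sole candidate).
r7c5 = 5 (sole candidate).
r7c9 = 8 (sole candidate).
r8c9 = 1 (sole candidate).
r1c6 = 4 (sole candidate).
r1c8 = 3 (sole candidate).
r2c4 = 2 (sole candidate).
r3c4 = 3 (sole candidate).
r5c9 = 9: row 5 has {1,2,3,4,5,6,7}; col 9 has {1,3,4,5,6,7,8}; box has {3,4,5,6,7} → only 9 remains.
r7c8 = 7 (sole candidate).
r8c8 = 5 (sole candidate).
r9c6 = 1 (sole candidate).
r9c8 = 2 (sole candidate).
r1c5 = 8 (sole candidate).
r3c6 = 5 (sole candidate).
r3c9 = 2 (sole candidate).
r5c8 = 8: row 5 has {1,2,3,4,5,6,7,9}; col 8 has {2,3,4,5,7}; box has {3,4,5,6,7,9} → only 8 remains.

174523689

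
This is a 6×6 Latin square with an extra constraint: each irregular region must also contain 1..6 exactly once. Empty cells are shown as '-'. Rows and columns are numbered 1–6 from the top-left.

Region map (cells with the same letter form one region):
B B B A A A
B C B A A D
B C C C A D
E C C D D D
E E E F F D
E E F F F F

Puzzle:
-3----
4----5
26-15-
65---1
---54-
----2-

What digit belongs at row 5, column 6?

6

row 2, column 2 = 2: row 2 has {4,5}; col 2 has {3,5,6}; region has {1,5,6} → only 2 remains.
row 4, column 5 = 3: row 4 has {1,5,6}; col 5 has {2,4,5}; region has {1,5} → only 3 remains.
row 5, column 2 = 1: row 5 has {4,5}; col 2 has {2,3,5,6}; region has {6} → only 1 remains.
row 6, column 2 = 4: row 6 has {2}; col 2 has {1,2,3,5,6}; region has {1,6} → only 4 remains.
row 3, column 6 = 4: row 3 has {1,2,5,6}; col 6 has {1,5}; region has {1,3,5} → only 4 remains.
row 4, column 3 = 4: row 4 has {1,3,5,6}; col 3 has {}; region has {1,2,5,6} → only 4 remains.
row 4, column 4 = 2: row 4 has {1,3,4,5,6}; col 4 has {1,5}; region has {1,3,4,5} → only 2 remains.
row 5, column 1 = 3: row 5 has {1,4,5}; col 1 has {2,4,6}; region has {1,4,6} → only 3 remains.
row 5, column 3 = 2: row 5 has {1,3,4,5}; col 3 has {4}; region has {1,3,4,6} → only 2 remains.
row 5, column 6 = 6: row 5 has {1,2,3,4,5}; col 6 has {1,4,5}; region has {1,2,3,4,5} → only 6 remains.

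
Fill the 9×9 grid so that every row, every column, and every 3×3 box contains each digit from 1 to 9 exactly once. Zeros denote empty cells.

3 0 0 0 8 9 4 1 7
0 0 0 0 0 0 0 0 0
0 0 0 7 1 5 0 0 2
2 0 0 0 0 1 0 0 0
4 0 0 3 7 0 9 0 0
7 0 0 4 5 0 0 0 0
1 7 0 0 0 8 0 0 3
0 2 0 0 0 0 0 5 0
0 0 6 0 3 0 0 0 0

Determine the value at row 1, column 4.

row 2, column 3 = 7: in row 2, 7 can only go here (every other open cell in that row sees a 7).
row 2, column 2 = 1: in row 2, 1 can only go here (every other open cell in that row sees a 1).
row 8, column 3 = 3: in row 8, 3 can only go here (every other open cell in that row sees a 3).
row 1, column 3 = 2: in column 3, 2 can only go here (every other open cell in that column sees a 2).
row 1, column 4 = 6: row 1 has {1,2,3,4,7,8,9}; col 4 has {3,4,7}; box has {1,5,7,8,9} → only 6 remains.

6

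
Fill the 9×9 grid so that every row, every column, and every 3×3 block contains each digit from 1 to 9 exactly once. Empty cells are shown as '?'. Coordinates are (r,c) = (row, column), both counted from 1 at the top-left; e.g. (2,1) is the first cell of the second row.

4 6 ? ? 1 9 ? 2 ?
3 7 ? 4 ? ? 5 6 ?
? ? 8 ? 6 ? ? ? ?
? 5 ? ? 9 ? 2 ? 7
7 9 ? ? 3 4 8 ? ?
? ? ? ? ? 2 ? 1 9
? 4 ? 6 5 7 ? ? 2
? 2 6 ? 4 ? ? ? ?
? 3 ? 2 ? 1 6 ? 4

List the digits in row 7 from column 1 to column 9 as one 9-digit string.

941657382

(1,3) = 5: row 1 has {1,2,4,6,9}; col 3 has {6,8}; box has {3,4,6,7,8} → only 5 remains.
(2,6) = 8: row 2 has {3,4,5,6,7}; col 6 has {1,2,4,7,9}; box has {1,4,6,9} → only 8 remains.
(2,9) = 1: row 2 has {3,4,5,6,7,8}; col 9 has {2,4,7,9}; box has {2,5,6} → only 1 remains.
(3,2) = 1: row 3 has {6,8}; col 2 has {2,3,4,5,6,7,9}; box has {3,4,5,6,7,8} → only 1 remains.
(3,9) = 3: row 3 has {1,6,8}; col 9 has {1,2,4,7,9}; box has {1,2,5,6} → only 3 remains.
(4,6) = 6: row 4 has {2,5,7,9}; col 6 has {1,2,4,7,8,9}; box has {2,3,4,9} → only 6 remains.
(5,8) = 5: row 5 has {3,4,7,8,9}; col 8 has {1,2,6}; box has {1,2,7,8,9} → only 5 remains.
(5,9) = 6: row 5 has {3,4,5,7,8,9}; col 9 has {1,2,3,4,7,9}; box has {1,2,5,7,8,9} → only 6 remains.
(6,2) = 8: row 6 has {1,2,9}; col 2 has {1,2,3,4,5,6,7,9}; box has {5,7,9} → only 8 remains.
(6,5) = 7: row 6 has {1,2,8,9}; col 5 has {1,3,4,5,6,9}; box has {2,3,4,6,9} → only 7 remains.
(8,6) = 3: row 8 has {2,4,6}; col 6 has {1,2,4,6,7,8,9}; box has {1,2,4,5,6,7} → only 3 remains.
(9,5) = 8: row 9 has {1,2,3,4,6}; col 5 has {1,3,4,5,6,7,9}; box has {1,2,3,4,5,6,7} → only 8 remains.
(1,7) = 7: row 1 has {1,2,4,5,6,9}; col 7 has {2,5,6,8}; box has {1,2,3,5,6} → only 7 remains.
(1,9) = 8: row 1 has {1,2,4,5,6,7,9}; col 9 has {1,2,3,4,6,7,9}; box has {1,2,3,5,6,7} → only 8 remains.
(2,5) = 2: row 2 has {1,3,4,5,6,7,8}; col 5 has {1,3,4,5,6,7,8,9}; box has {1,4,6,8,9} → only 2 remains.
(3,6) = 5: row 3 has {1,3,6,8}; col 6 has {1,2,3,4,6,7,8,9}; box has {1,2,4,6,8,9} → only 5 remains.
(4,1) = 1: row 4 has {2,5,6,7,9}; col 1 has {3,4,7}; box has {5,7,8,9} → only 1 remains.
(4,4) = 8: row 4 has {1,2,5,6,7,9}; col 4 has {2,4,6}; box has {2,3,4,6,7,9} → only 8 remains.
(5,3) = 2: row 5 has {3,4,5,6,7,8,9}; col 3 has {5,6,8}; box has {1,5,7,8,9} → only 2 remains.
(5,4) = 1: row 5 has {2,3,4,5,6,7,8,9}; col 4 has {2,4,6,8}; box has {2,3,4,6,7,8,9} → only 1 remains.
(6,1) = 6: row 6 has {1,2,7,8,9}; col 1 has {1,3,4,7}; box has {1,2,5,7,8,9} → only 6 remains.
(6,4) = 5: row 6 has {1,2,6,7,8,9}; col 4 has {1,2,4,6,8}; box has {1,2,3,4,6,7,8,9} → only 5 remains.
(8,4) = 9: row 8 has {2,3,4,6}; col 4 has {1,2,4,5,6,8}; box has {1,2,3,4,5,6,7,8} → only 9 remains.
(8,7) = 1: row 8 has {2,3,4,6,9}; col 7 has {2,5,6,7,8}; box has {2,4,6} → only 1 remains.
(8,9) = 5: row 8 has {1,2,3,4,6,9}; col 9 has {1,2,3,4,6,7,8,9}; box has {1,2,4,6} → only 5 remains.
(1,4) = 3: row 1 has {1,2,4,5,6,7,8,9}; col 4 has {1,2,4,5,6,8,9}; box has {1,2,4,5,6,8,9} → only 3 remains.
(2,3) = 9: row 2 has {1,2,3,4,5,6,7,8}; col 3 has {2,5,6,8}; box has {1,3,4,5,6,7,8} → only 9 remains.
(3,1) = 2: row 3 has {1,3,5,6,8}; col 1 has {1,3,4,6,7}; box has {1,3,4,5,6,7,8,9} → only 2 remains.
(3,4) = 7: row 3 has {1,2,3,5,6,8}; col 4 has {1,2,3,4,5,6,8,9}; box has {1,2,3,4,5,6,8,9} → only 7 remains.
(7,3) = 1: row 7 has {2,4,5,6,7}; col 3 has {2,5,6,8,9}; box has {2,3,4,6} → only 1 remains.
(8,1) = 8: row 8 has {1,2,3,4,5,6,9}; col 1 has {1,2,3,4,6,7}; box has {1,2,3,4,6} → only 8 remains.
(8,8) = 7: row 8 has {1,2,3,4,5,6,8,9}; col 8 has {1,2,5,6}; box has {1,2,4,5,6} → only 7 remains.
(9,3) = 7: row 9 has {1,2,3,4,6,8}; col 3 has {1,2,5,6,8,9}; box has {1,2,3,4,6,8} → only 7 remains.
(9,8) = 9: row 9 has {1,2,3,4,6,7,8}; col 8 has {1,2,5,6,7}; box has {1,2,4,5,6,7} → only 9 remains.
(3,8) = 4: row 3 has {1,2,3,5,6,7,8}; col 8 has {1,2,5,6,7,9}; box has {1,2,3,5,6,7,8} → only 4 remains.
(4,8) = 3: row 4 has {1,2,5,6,7,8,9}; col 8 has {1,2,4,5,6,7,9}; box has {1,2,5,6,7,8,9} → only 3 remains.
(6,7) = 4: row 6 has {1,2,5,6,7,8,9}; col 7 has {1,2,5,6,7,8}; box has {1,2,3,5,6,7,8,9} → only 4 remains.
(7,1) = 9: row 7 has {1,2,4,5,6,7}; col 1 has {1,2,3,4,6,7,8}; box has {1,2,3,4,6,7,8} → only 9 remains.
(7,7) = 3: row 7 has {1,2,4,5,6,7,9}; col 7 has {1,2,4,5,6,7,8}; box has {1,2,4,5,6,7,9} → only 3 remains.
(7,8) = 8: row 7 has {1,2,3,4,5,6,7,9}; col 8 has {1,2,3,4,5,6,7,9}; box has {1,2,3,4,5,6,7,9} → only 8 remains.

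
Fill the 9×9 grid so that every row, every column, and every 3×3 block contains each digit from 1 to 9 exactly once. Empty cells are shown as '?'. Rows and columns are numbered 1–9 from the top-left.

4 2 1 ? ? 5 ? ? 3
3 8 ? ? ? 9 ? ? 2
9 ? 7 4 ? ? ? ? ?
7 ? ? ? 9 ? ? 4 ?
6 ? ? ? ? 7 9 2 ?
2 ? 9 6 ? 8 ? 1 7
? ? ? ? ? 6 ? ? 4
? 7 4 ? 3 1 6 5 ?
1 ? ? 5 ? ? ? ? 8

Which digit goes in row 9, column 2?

row 5, column 9 = 5: row 5 has {2,6,7,9}; col 9 has {2,3,4,7,8}; box has {1,2,4,7,9} → only 5 remains.
row 6, column 7 = 3: row 6 has {1,2,6,7,8,9}; col 7 has {6,9}; box has {1,2,4,5,7,9} → only 3 remains.
row 8, column 1 = 8: row 8 has {1,3,4,5,6,7}; col 1 has {1,2,3,4,6,7,9}; box has {1,4,7} → only 8 remains.
row 8, column 9 = 9: row 8 has {1,3,4,5,6,7,8}; col 9 has {2,3,4,5,7,8}; box has {4,5,6,8} → only 9 remains.
row 4, column 7 = 8: row 4 has {4,7,9}; col 7 has {3,6,9}; box has {1,2,3,4,5,7,9} → only 8 remains.
row 4, column 9 = 6: row 4 has {4,7,8,9}; col 9 has {2,3,4,5,7,8,9}; box has {1,2,3,4,5,7,8,9} → only 6 remains.
row 7, column 1 = 5: row 7 has {4,6}; col 1 has {1,2,3,4,6,7,8,9}; box has {1,4,7,8} → only 5 remains.
row 8, column 4 = 2: row 8 has {1,3,4,5,6,7,8,9}; col 4 has {4,5,6}; box has {1,3,5,6} → only 2 remains.
row 9, column 6 = 4: row 9 has {1,5,8}; col 6 has {1,5,6,7,8,9}; box has {1,2,3,5,6} → only 4 remains.
row 1, column 7 = 7: row 1 has {1,2,3,4,5}; col 7 has {3,6,8,9}; box has {2,3} → only 7 remains.
row 2, column 8 = 6: row 2 has {2,3,8,9}; col 8 has {1,2,4,5}; box has {2,3,7} → only 6 remains.
row 3, column 8 = 8: row 3 has {4,7,9}; col 8 has {1,2,4,5,6}; box has {2,3,6,7} → only 8 remains.
row 3, column 9 = 1: row 3 has {4,7,8,9}; col 9 has {2,3,4,5,6,7,8,9}; box has {2,3,6,7,8} → only 1 remains.
row 9, column 5 = 7: row 9 has {1,4,5,8}; col 5 has {3,9}; box has {1,2,3,4,5,6} → only 7 remains.
row 9, column 7 = 2: row 9 has {1,4,5,7,8}; col 7 has {3,6,7,8,9}; box has {4,5,6,8,9} → only 2 remains.
row 9, column 8 = 3: row 9 has {1,2,4,5,7,8}; col 8 has {1,2,4,5,6,8}; box has {2,4,5,6,8,9} → only 3 remains.
row 1, column 4 = 8: row 1 has {1,2,3,4,5,7}; col 4 has {2,4,5,6}; box has {4,5,9} → only 8 remains.
row 1, column 5 = 6: row 1 has {1,2,3,4,5,7,8}; col 5 has {3,7,9}; box has {4,5,8,9} → only 6 remains.
row 1, column 8 = 9: row 1 has {1,2,3,4,5,6,7,8}; col 8 has {1,2,3,4,5,6,8}; box has {1,2,3,6,7,8} → only 9 remains.
row 2, column 3 = 5: row 2 has {2,3,6,8,9}; col 3 has {1,4,7,9}; box has {1,2,3,4,7,8,9} → only 5 remains.
row 2, column 5 = 1: row 2 has {2,3,5,6,8,9}; col 5 has {3,6,7,9}; box has {4,5,6,8,9} → only 1 remains.
row 2, column 7 = 4: row 2 has {1,2,3,5,6,8,9}; col 7 has {2,3,6,7,8,9}; box has {1,2,3,6,7,8,9} → only 4 remains.
row 3, column 2 = 6: row 3 has {1,4,7,8,9}; col 2 has {2,7,8}; box has {1,2,3,4,5,7,8,9} → only 6 remains.
row 3, column 5 = 2: row 3 has {1,4,6,7,8,9}; col 5 has {1,3,6,7,9}; box has {1,4,5,6,8,9} → only 2 remains.
row 3, column 6 = 3: row 3 has {1,2,4,6,7,8,9}; col 6 has {1,4,5,6,7,8,9}; box has {1,2,4,5,6,8,9} → only 3 remains.
row 3, column 7 = 5: row 3 has {1,2,3,4,6,7,8,9}; col 7 has {2,3,4,6,7,8,9}; box has {1,2,3,4,6,7,8,9} → only 5 remains.
row 4, column 3 = 3: row 4 has {4,6,7,8,9}; col 3 has {1,4,5,7,9}; box has {2,6,7,9} → only 3 remains.
row 4, column 4 = 1: row 4 has {3,4,6,7,8,9}; col 4 has {2,4,5,6,8}; box has {6,7,8,9} → only 1 remains.
row 4, column 6 = 2: row 4 has {1,3,4,6,7,8,9}; col 6 has {1,3,4,5,6,7,8,9}; box has {1,6,7,8,9} → only 2 remains.
row 5, column 3 = 8: row 5 has {2,5,6,7,9}; col 3 has {1,3,4,5,7,9}; box has {2,3,6,7,9} → only 8 remains.
row 5, column 4 = 3: row 5 has {2,5,6,7,8,9}; col 4 has {1,2,4,5,6,8}; box has {1,2,6,7,8,9} → only 3 remains.
row 5, column 5 = 4: row 5 has {2,3,5,6,7,8,9}; col 5 has {1,2,3,6,7,9}; box has {1,2,3,6,7,8,9} → only 4 remains.
row 6, column 5 = 5: row 6 has {1,2,3,6,7,8,9}; col 5 has {1,2,3,4,6,7,9}; box has {1,2,3,4,6,7,8,9} → only 5 remains.
row 7, column 3 = 2: row 7 has {4,5,6}; col 3 has {1,3,4,5,7,8,9}; box has {1,4,5,7,8} → only 2 remains.
row 7, column 4 = 9: row 7 has {2,4,5,6}; col 4 has {1,2,3,4,5,6,8}; box has {1,2,3,4,5,6,7} → only 9 remains.
row 7, column 5 = 8: row 7 has {2,4,5,6,9}; col 5 has {1,2,3,4,5,6,7,9}; box has {1,2,3,4,5,6,7,9} → only 8 remains.
row 7, column 7 = 1: row 7 has {2,4,5,6,8,9}; col 7 has {2,3,4,5,6,7,8,9}; box has {2,3,4,5,6,8,9} → only 1 remains.
row 7, column 8 = 7: row 7 has {1,2,4,5,6,8,9}; col 8 has {1,2,3,4,5,6,8,9}; box has {1,2,3,4,5,6,8,9} → only 7 remains.
row 9, column 2 = 9: row 9 has {1,2,3,4,5,7,8}; col 2 has {2,6,7,8}; box has {1,2,4,5,7,8} → only 9 remains.

9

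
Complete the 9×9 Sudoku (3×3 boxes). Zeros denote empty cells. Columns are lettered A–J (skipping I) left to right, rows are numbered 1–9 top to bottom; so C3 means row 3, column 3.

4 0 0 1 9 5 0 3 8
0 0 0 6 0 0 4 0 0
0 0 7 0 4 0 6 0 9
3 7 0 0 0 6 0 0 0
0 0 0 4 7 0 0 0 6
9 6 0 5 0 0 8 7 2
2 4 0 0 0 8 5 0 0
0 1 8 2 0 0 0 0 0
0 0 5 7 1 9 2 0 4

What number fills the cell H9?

B1 = 2: row 1 has {1,3,4,5,8,9}; col 2 has {1,4,6,7}; box has {4,7} → only 2 remains.
C1 = 6: row 1 has {1,2,3,4,5,8,9}; col 3 has {5,7,8}; box has {2,4,7} → only 6 remains.
G1 = 7: row 1 has {1,2,3,4,5,6,8,9}; col 7 has {2,4,5,6,8}; box has {3,4,6,8,9} → only 7 remains.
E6 = 3: row 6 has {2,5,6,7,8,9}; col 5 has {1,4,7,9}; box has {4,5,6,7} → only 3 remains.
F6 = 1: row 6 has {2,3,5,6,7,8,9}; col 6 has {5,6,8,9}; box has {3,4,5,6,7} → only 1 remains.
D7 = 3: row 7 has {2,4,5,8}; col 4 has {1,2,4,5,6,7}; box has {1,2,7,8,9} → only 3 remains.
E7 = 6: row 7 has {2,3,4,5,8}; col 5 has {1,3,4,7,9}; box has {1,2,3,7,8,9} → only 6 remains.
E8 = 5: row 8 has {1,2,8}; col 5 has {1,3,4,6,7,9}; box has {1,2,3,6,7,8,9} → only 5 remains.
F8 = 4: row 8 has {1,2,5,8}; col 6 has {1,5,6,8,9}; box has {1,2,3,5,6,7,8,9} → only 4 remains.
A9 = 6: row 9 has {1,2,4,5,7,9}; col 1 has {2,3,4,9}; box has {1,2,4,5,8} → only 6 remains.
B9 = 3: row 9 has {1,2,4,5,6,7,9}; col 2 has {1,2,4,6,7}; box has {1,2,4,5,6,8} → only 3 remains.
H9 = 8: row 9 has {1,2,3,4,5,6,7,9}; col 8 has {3,7}; box has {2,4,5} → only 8 remains.

8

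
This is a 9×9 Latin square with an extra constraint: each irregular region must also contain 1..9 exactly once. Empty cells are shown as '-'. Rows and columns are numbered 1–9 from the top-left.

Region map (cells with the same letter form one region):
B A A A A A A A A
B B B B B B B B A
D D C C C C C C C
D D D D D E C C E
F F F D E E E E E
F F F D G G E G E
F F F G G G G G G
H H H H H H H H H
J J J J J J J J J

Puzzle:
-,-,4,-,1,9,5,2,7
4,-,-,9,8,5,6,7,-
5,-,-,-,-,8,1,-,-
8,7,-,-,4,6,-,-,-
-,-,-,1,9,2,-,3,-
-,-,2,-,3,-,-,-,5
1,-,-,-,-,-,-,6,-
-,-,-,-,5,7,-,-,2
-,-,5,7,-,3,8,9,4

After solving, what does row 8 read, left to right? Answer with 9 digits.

r1c1 = 3: row 1 has {1,2,4,5,7,9}; col 1 has {1,4,5,8}; region has {4,5,6,7,8,9} → only 3 remains.
r2c3 = 1: row 2 has {4,5,6,7,8,9}; col 3 has {2,4,5}; region has {3,4,5,6,7,8,9} → only 1 remains.
r2c9 = 3: row 2 has {1,4,5,6,7,8,9}; col 9 has {2,4,5,7}; region has {1,2,4,5,7,9} → only 3 remains.
r3c8 = 4: row 3 has {1,5,8}; col 8 has {2,3,6,7,9}; region has {1,8} → only 4 remains.
r4c8 = 5: row 4 has {4,6,7,8}; col 8 has {2,3,4,6,7,9}; region has {1,4,8} → only 5 remains.
r4c9 = 1: row 4 has {4,5,6,7,8}; col 9 has {2,3,4,5,7}; region has {2,3,5,6,9} → only 1 remains.
r5c9 = 8: row 5 has {1,2,3,9}; col 9 has {1,2,3,4,5,7}; region has {1,2,3,5,6,9} → only 8 remains.
r6c4 = 6: row 6 has {2,3,5}; col 4 has {1,7,9}; region has {1,4,5,7,8} → only 6 remains.
r7c6 = 4: row 7 has {1,6}; col 6 has {2,3,5,6,7,8,9}; region has {3,6} → only 4 remains.
r7c9 = 9: row 7 has {1,4,6}; col 9 has {1,2,3,4,5,7,8}; region has {3,4,6} → only 9 remains.
r1c4 = 8: row 1 has {1,2,3,4,5,7,9}; col 4 has {1,6,7,9}; region has {1,2,3,4,5,7,9} → only 8 remains.
r2c2 = 2: row 2 has {1,3,4,5,6,7,8,9}; col 2 has {7}; region has {1,3,4,5,6,7,8,9} → only 2 remains.
r3c9 = 6: row 3 has {1,4,5,8}; col 9 has {1,2,3,4,5,7,8,9}; region has {1,4,5,8} → only 6 remains.
r6c6 = 1: row 6 has {2,3,5,6}; col 6 has {2,3,4,5,6,7,8,9}; region has {3,4,6,9} → only 1 remains.
r6c8 = 8: row 6 has {1,2,3,5,6}; col 8 has {2,3,4,5,6,7,9}; region has {1,3,4,6,9} → only 8 remains.
r8c8 = 1: row 8 has {2,5,7}; col 8 has {2,3,4,5,6,7,8,9}; region has {2,5,7} → only 1 remains.
r1c2 = 6: row 1 has {1,2,3,4,5,7,8,9}; col 2 has {2,7}; region has {1,2,3,4,5,7,8,9} → only 6 remains.
r9c2 = 1: row 9 has {3,4,5,7,8,9}; col 2 has {2,6,7}; region has {3,4,5,7,8,9} → only 1 remains.
r5c2 = 5: in row 5, 5 can only go here (every other open cell in that row sees a 5).
r5c7 = 4: in row 5, 4 can only go here (every other open cell in that row sees a 4).
r6c7 = 7: row 6 has {1,2,3,5,6,8}; col 7 has {1,4,5,6,8}; region has {1,2,3,4,5,6,8,9} → only 7 remains.
r7c7 = 2: row 7 has {1,4,6,9}; col 7 has {1,4,5,6,7,8}; region has {1,3,4,6,8,9} → only 2 remains.
r6c1 = 9: row 6 has {1,2,3,5,6,7,8}; col 1 has {1,3,4,5,8}; region has {1,2,5} → only 9 remains.
r6c2 = 4: row 6 has {1,2,3,5,6,7,8,9}; col 2 has {1,2,5,6,7}; region has {1,2,5,9} → only 4 remains.
r7c4 = 5: row 7 has {1,2,4,6,9}; col 4 has {1,6,7,8,9}; region has {1,2,3,4,6,8,9} → only 5 remains.
r7c5 = 7: row 7 has {1,2,4,5,6,9}; col 5 has {1,3,4,5,8,9}; region has {1,2,3,4,5,6,8,9} → only 7 remains.
r8c1 = 6: row 8 has {1,2,5,7}; col 1 has {1,3,4,5,8,9}; region has {1,2,5,7} → only 6 remains.
r9c1 = 2: row 9 has {1,3,4,5,7,8,9}; col 1 has {1,3,4,5,6,8,9}; region has {1,3,4,5,7,8,9} → only 2 remains.
r9c5 = 6: row 9 has {1,2,3,4,5,7,8,9}; col 5 has {1,3,4,5,7,8,9}; region has {1,2,3,4,5,7,8,9} → only 6 remains.
r3c5 = 2: row 3 has {1,4,5,6,8}; col 5 has {1,3,4,5,6,7,8,9}; region has {1,4,5,6,8} → only 2 remains.
r5c1 = 7: row 5 has {1,2,3,4,5,8,9}; col 1 has {1,2,3,4,5,6,8,9}; region has {1,2,4,5,9} → only 7 remains.
r5c3 = 6: row 5 has {1,2,3,4,5,7,8,9}; col 3 has {1,2,4,5}; region has {1,2,4,5,7,9} → only 6 remains.
r3c4 = 3: row 3 has {1,2,4,5,6,8}; col 4 has {1,5,6,7,8,9}; region has {1,2,4,5,6,8} → only 3 remains.
r4c4 = 2: row 4 has {1,4,5,6,7,8}; col 4 has {1,3,5,6,7,8,9}; region has {1,4,5,6,7,8} → only 2 remains.
r4c7 = 9: row 4 has {1,2,4,5,6,7,8}; col 7 has {1,2,4,5,6,7,8}; region has {1,2,3,4,5,6,8} → only 9 remains.
r8c4 = 4: row 8 has {1,2,5,6,7}; col 4 has {1,2,3,5,6,7,8,9}; region has {1,2,5,6,7} → only 4 remains.
r8c7 = 3: row 8 has {1,2,4,5,6,7}; col 7 has {1,2,4,5,6,7,8,9}; region has {1,2,4,5,6,7} → only 3 remains.
r3c2 = 9: row 3 has {1,2,3,4,5,6,8}; col 2 has {1,2,4,5,6,7}; region has {1,2,4,5,6,7,8} → only 9 remains.
r3c3 = 7: row 3 has {1,2,3,4,5,6,8,9}; col 3 has {1,2,4,5,6}; region has {1,2,3,4,5,6,8,9} → only 7 remains.
r4c3 = 3: row 4 has {1,2,4,5,6,7,8,9}; col 3 has {1,2,4,5,6,7}; region has {1,2,4,5,6,7,8,9} → only 3 remains.
r7c3 = 8: row 7 has {1,2,4,5,6,7,9}; col 3 has {1,2,3,4,5,6,7}; region has {1,2,4,5,6,7,9} → only 8 remains.
r8c2 = 8: row 8 has {1,2,3,4,5,6,7}; col 2 has {1,2,4,5,6,7,9}; region has {1,2,3,4,5,6,7} → only 8 remains.
r8c3 = 9: row 8 has {1,2,3,4,5,6,7,8}; col 3 has {1,2,3,4,5,6,7,8}; region has {1,2,3,4,5,6,7,8} → only 9 remains.

689457312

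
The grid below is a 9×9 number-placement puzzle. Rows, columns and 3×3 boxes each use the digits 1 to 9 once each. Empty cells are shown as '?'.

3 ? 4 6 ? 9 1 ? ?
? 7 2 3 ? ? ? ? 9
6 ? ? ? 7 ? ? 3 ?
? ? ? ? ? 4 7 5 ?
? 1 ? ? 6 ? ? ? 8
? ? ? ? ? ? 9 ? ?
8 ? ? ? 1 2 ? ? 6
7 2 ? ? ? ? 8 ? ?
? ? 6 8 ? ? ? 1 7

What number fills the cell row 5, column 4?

9

row 1, column 8 = 7 (hidden single in row 1).
row 4, column 2 = 6 (hidden single in row 4).
row 6, column 8 = 6 (hidden single in row 6).
row 2, column 7 = 6 (hidden single in row 2).
row 7, column 4 = 7 (hidden single in row 7).
row 8, column 3 = 1 (hidden single in row 8).
row 8, column 6 = 6 (hidden single in row 8).
row 9, column 7 = 2 (hidden single in row 9).
row 2, column 1 = 1 (hidden single in column 1).
row 2, column 8 = 8 (hidden single in column 8).
row 5, column 8 = 2 (hidden single in column 8).
row 2, column 6 = 5 (sole candidate).
row 9, column 6 = 3 (sole candidate).
row 2, column 5 = 4 (sole candidate).
row 5, column 6 = 7 (sole candidate).
row 6, column 3 = 7 (hidden single in row 6).
row 8, column 9 = 3 (hidden single in row 8).
row 4, column 9 = 1 (sole candidate).
row 6, column 9 = 4 (sole candidate).
row 5, column 7 = 3 (sole candidate).
row 3, column 7 = 4 (hidden single in row 3).
row 7, column 7 = 5 (sole candidate).
row 5, column 1 = 4 (hidden single in row 5).
row 9, column 2 = 4 (hidden single in row 9).
row 7, column 8 = 4 (hidden single in row 7).
row 8, column 8 = 9 (sole candidate).
row 8, column 5 = 5 (sole candidate).
row 9, column 5 = 9 (sole candidate).
row 8, column 4 = 4 (sole candidate).
row 9, column 1 = 5 (sole candidate).
row 6, column 1 = 2 (sole candidate).
row 4, column 1 = 9 (sole candidate).
row 4, column 4 = 2 (sole candidate).
row 5, column 3 = 5 (sole candidate).
row 5, column 4 = 9: row 5 has {1,2,3,4,5,6,7,8}; col 4 has {2,3,4,6,7,8}; box has {2,4,6,7} → only 9 remains.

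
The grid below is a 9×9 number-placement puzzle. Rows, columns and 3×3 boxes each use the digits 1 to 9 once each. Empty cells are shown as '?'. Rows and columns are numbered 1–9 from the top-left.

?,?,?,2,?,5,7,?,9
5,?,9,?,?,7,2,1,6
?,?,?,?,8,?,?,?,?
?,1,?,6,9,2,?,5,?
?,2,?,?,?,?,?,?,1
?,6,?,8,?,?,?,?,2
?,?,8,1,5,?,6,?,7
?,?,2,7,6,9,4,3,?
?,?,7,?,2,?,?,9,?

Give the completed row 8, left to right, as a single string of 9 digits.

152769438

row 3, column 8 = 4: row 3 has {8}; col 8 has {1,3,5,9}; box has {1,2,6,7,9} → only 4 remains.
row 6, column 8 = 7: row 6 has {2,6,8}; col 8 has {1,3,4,5,9}; box has {1,2,5} → only 7 remains.
row 7, column 8 = 2: row 7 has {1,5,6,7,8}; col 8 has {1,3,4,5,7,9}; box has {3,4,6,7,9} → only 2 remains.
row 8, column 1 = 1: row 8 has {2,3,4,6,7,9}; col 1 has {5}; box has {2,7,8} → only 1 remains.
row 8, column 2 = 5: row 8 has {1,2,3,4,6,7,9}; col 2 has {1,2,6}; box has {1,2,7,8} → only 5 remains.
row 8, column 9 = 8: row 8 has {1,2,3,4,5,6,7,9}; col 9 has {1,2,6,7,9}; box has {2,3,4,6,7,9} → only 8 remains.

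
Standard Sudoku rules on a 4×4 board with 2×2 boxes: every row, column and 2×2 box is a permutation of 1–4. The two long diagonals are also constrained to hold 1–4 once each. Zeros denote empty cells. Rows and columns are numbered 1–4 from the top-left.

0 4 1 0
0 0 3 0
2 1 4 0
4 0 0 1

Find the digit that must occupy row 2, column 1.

1

row 1, column 1 = 3: row 1 has {1,4}; col 1 has {2,4}; box has {4}; main diagonal has {1,4} → only 3 remains.
row 1, column 4 = 2: row 1 has {1,3,4}; col 4 has {1}; box has {1,3}; anti-diagonal has {1,3,4} → only 2 remains.
row 2, column 1 = 1: row 2 has {3}; col 1 has {2,3,4}; box has {3,4} → only 1 remains.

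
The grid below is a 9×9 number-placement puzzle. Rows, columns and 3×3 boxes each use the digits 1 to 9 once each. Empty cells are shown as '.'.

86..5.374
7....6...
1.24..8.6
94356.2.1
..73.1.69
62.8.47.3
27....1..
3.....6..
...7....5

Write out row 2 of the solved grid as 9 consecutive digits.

r1c3 = 9 (sole candidate).
r1c6 = 2 (sole candidate).
r2c9 = 2: row 2 has {6,7}; col 9 has {1,3,4,5,6,9}; box has {3,4,6,7,8} → only 2 remains.
r4c6 = 7 (sole candidate).
r4c8 = 8 (sole candidate).
r5c1 = 5 (sole candidate).
r5c2 = 8 (sole candidate).
r5c5 = 2 (sole candidate).
r5c7 = 4 (sole candidate).
r6c3 = 1 (sole candidate).
r6c5 = 9 (sole candidate).
r6c8 = 5 (sole candidate).
r7c9 = 8 (sole candidate).
r8c9 = 7 (sole candidate).
r9c1 = 4 (sole candidate).
r9c7 = 9 (sole candidate).
r1c4 = 1 (sole candidate).
r2c4 = 9: row 2 has {2,6,7}; col 4 has {1,3,4,5,7,8}; box has {1,2,4,5,6} → only 9 remains.
r2c7 = 5: row 2 has {2,6,7,9}; col 7 has {1,2,3,4,6,7,8,9}; box has {2,3,4,6,7,8} → only 5 remains.
r2c8 = 1: row 2 has {2,5,6,7,9}; col 8 has {5,6,7,8}; box has {2,3,4,5,6,7,8} → only 1 remains.
r3c6 = 3 (sole candidate).
r3c8 = 9 (sole candidate).
r7c4 = 6 (sole candidate).
r8c4 = 2 (sole candidate).
r8c8 = 4 (sole candidate).
r9c2 = 1 (sole candidate).
r9c6 = 8 (sole candidate).
r2c2 = 3: row 2 has {1,2,5,6,7,9}; col 2 has {1,2,4,6,7,8}; box has {1,2,6,7,8,9} → only 3 remains.
r2c3 = 4: row 2 has {1,2,3,5,6,7,9}; col 3 has {1,2,3,7,9}; box has {1,2,3,6,7,8,9} → only 4 remains.
r2c5 = 8: row 2 has {1,2,3,4,5,6,7,9}; col 5 has {2,5,6,9}; box has {1,2,3,4,5,6,9} → only 8 remains.

734986512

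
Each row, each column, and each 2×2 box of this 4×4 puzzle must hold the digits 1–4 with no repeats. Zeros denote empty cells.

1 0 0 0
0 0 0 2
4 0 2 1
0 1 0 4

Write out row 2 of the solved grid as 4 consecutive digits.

row 1, column 4 = 3 (sole candidate).
row 2, column 1 = 3: row 2 has {2}; col 1 has {1,4}; box has {1} → only 3 remains.
row 2, column 2 = 4: row 2 has {2,3}; col 2 has {1}; box has {1,3} → only 4 remains.
row 2, column 3 = 1: row 2 has {2,3,4}; col 3 has {2}; box has {2,3} → only 1 remains.

3412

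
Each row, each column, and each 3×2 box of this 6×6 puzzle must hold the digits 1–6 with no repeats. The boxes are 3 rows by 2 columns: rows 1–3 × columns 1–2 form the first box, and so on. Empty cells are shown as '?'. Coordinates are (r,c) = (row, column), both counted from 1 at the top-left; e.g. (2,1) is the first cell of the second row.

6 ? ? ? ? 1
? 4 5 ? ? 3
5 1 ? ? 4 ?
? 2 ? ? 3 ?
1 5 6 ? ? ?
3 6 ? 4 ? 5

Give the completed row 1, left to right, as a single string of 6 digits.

634251

(1,2) = 3: row 1 has {1,6}; col 2 has {1,2,4,5,6}; box has {1,4,5,6} → only 3 remains.
(1,4) = 2: row 1 has {1,3,6}; col 4 has {4}; box has {5} → only 2 remains.
(1,5) = 5: row 1 has {1,2,3,6}; col 5 has {3,4}; box has {1,3,4} → only 5 remains.
(2,1) = 2: row 2 has {3,4,5}; col 1 has {1,3,5,6}; box has {1,3,4,5,6} → only 2 remains.
(2,5) = 6: row 2 has {2,3,4,5}; col 5 has {3,4,5}; box has {1,3,4,5} → only 6 remains.
(3,3) = 3: row 3 has {1,4,5}; col 3 has {5,6}; box has {2,5} → only 3 remains.
(3,4) = 6: row 3 has {1,3,4,5}; col 4 has {2,4}; box has {2,3,5} → only 6 remains.
(3,6) = 2: row 3 has {1,3,4,5,6}; col 6 has {1,3,5}; box has {1,3,4,5,6} → only 2 remains.
(4,1) = 4: row 4 has {2,3}; col 1 has {1,2,3,5,6}; box has {1,2,3,5,6} → only 4 remains.
(4,3) = 1: row 4 has {2,3,4}; col 3 has {3,5,6}; box has {4,6} → only 1 remains.
(4,4) = 5: row 4 has {1,2,3,4}; col 4 has {2,4,6}; box has {1,4,6} → only 5 remains.
(4,6) = 6: row 4 has {1,2,3,4,5}; col 6 has {1,2,3,5}; box has {3,5} → only 6 remains.
(5,4) = 3: row 5 has {1,5,6}; col 4 has {2,4,5,6}; box has {1,4,5,6} → only 3 remains.
(5,5) = 2: row 5 has {1,3,5,6}; col 5 has {3,4,5,6}; box has {3,5,6} → only 2 remains.
(5,6) = 4: row 5 has {1,2,3,5,6}; col 6 has {1,2,3,5,6}; box has {2,3,5,6} → only 4 remains.
(6,3) = 2: row 6 has {3,4,5,6}; col 3 has {1,3,5,6}; box has {1,3,4,5,6} → only 2 remains.
(6,5) = 1: row 6 has {2,3,4,5,6}; col 5 has {2,3,4,5,6}; box has {2,3,4,5,6} → only 1 remains.
(1,3) = 4: row 1 has {1,2,3,5,6}; col 3 has {1,2,3,5,6}; box has {2,3,5,6} → only 4 remains.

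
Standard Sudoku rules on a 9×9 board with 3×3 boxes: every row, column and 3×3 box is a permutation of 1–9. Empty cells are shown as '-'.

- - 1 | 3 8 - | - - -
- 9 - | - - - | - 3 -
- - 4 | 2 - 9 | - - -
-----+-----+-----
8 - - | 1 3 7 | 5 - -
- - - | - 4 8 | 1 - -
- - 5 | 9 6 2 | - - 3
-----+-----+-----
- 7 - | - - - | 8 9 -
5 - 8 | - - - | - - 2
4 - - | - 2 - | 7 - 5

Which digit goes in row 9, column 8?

row 3, column 7 = 6: row 3 has {2,4,9}; col 7 has {1,5,7,8}; box has {3} → only 6 remains.
row 5, column 4 = 5: row 5 has {1,4,8}; col 4 has {1,2,3,9}; box has {1,2,3,4,6,7,8,9} → only 5 remains.
row 6, column 7 = 4: row 6 has {2,3,5,6,9}; col 7 has {1,5,6,7,8}; box has {1,3,5} → only 4 remains.
row 8, column 7 = 3: row 8 has {2,5,8}; col 7 has {1,4,5,6,7,8}; box has {2,5,7,8,9} → only 3 remains.
row 2, column 7 = 2: row 2 has {3,9}; col 7 has {1,3,4,5,6,7,8}; box has {3,6} → only 2 remains.
row 6, column 2 = 1: row 6 has {2,3,4,5,6,9}; col 2 has {7,9}; box has {5,8} → only 1 remains.
row 8, column 2 = 6: row 8 has {2,3,5,8}; col 2 has {1,7,9}; box has {4,5,7,8} → only 6 remains.
row 9, column 2 = 3: row 9 has {2,4,5,7}; col 2 has {1,6,7,9}; box has {4,5,6,7,8} → only 3 remains.
row 9, column 3 = 9: row 9 has {2,3,4,5,7}; col 3 has {1,4,5,8}; box has {3,4,5,6,7,8} → only 9 remains.
row 1, column 7 = 9: row 1 has {1,3,8}; col 7 has {1,2,3,4,5,6,7,8}; box has {2,3,6} → only 9 remains.
row 5, column 2 = 2: row 5 has {1,4,5,8}; col 2 has {1,3,6,7,9}; box has {1,5,8} → only 2 remains.
row 6, column 1 = 7: row 6 has {1,2,3,4,5,6,9}; col 1 has {4,5,8}; box has {1,2,5,8} → only 7 remains.
row 6, column 8 = 8: row 6 has {1,2,3,4,5,6,7,9}; col 8 has {3,9}; box has {1,3,4,5} → only 8 remains.
row 7, column 3 = 2: row 7 has {7,8,9}; col 3 has {1,4,5,8,9}; box has {3,4,5,6,7,8,9} → only 2 remains.
row 1, column 2 = 5: row 1 has {1,3,8,9}; col 2 has {1,2,3,6,7,9}; box has {1,4,9} → only 5 remains.
row 2, column 1 = 6: row 2 has {2,3,9}; col 1 has {4,5,7,8}; box has {1,4,5,9} → only 6 remains.
row 2, column 3 = 7: row 2 has {2,3,6,9}; col 3 has {1,2,4,5,8,9}; box has {1,4,5,6,9} → only 7 remains.
row 2, column 4 = 4: row 2 has {2,3,6,7,9}; col 4 has {1,2,3,5,9}; box has {2,3,8,9} → only 4 remains.
row 3, column 1 = 3: row 3 has {2,4,6,9}; col 1 has {4,5,6,7,8}; box has {1,4,5,6,7,9} → only 3 remains.
row 3, column 2 = 8: row 3 has {2,3,4,6,9}; col 2 has {1,2,3,5,6,7,9}; box has {1,3,4,5,6,7,9} → only 8 remains.
row 4, column 2 = 4: row 4 has {1,3,5,7,8}; col 2 has {1,2,3,5,6,7,8,9}; box has {1,2,5,7,8} → only 4 remains.
row 4, column 3 = 6: row 4 has {1,3,4,5,7,8}; col 3 has {1,2,4,5,7,8,9}; box has {1,2,4,5,7,8} → only 6 remains.
row 4, column 8 = 2: row 4 has {1,3,4,5,6,7,8}; col 8 has {3,8,9}; box has {1,3,4,5,8} → only 2 remains.
row 4, column 9 = 9: row 4 has {1,2,3,4,5,6,7,8}; col 9 has {2,3,5}; box has {1,2,3,4,5,8} → only 9 remains.
row 5, column 1 = 9: row 5 has {1,2,4,5,8}; col 1 has {3,4,5,6,7,8}; box has {1,2,4,5,6,7,8} → only 9 remains.
row 5, column 3 = 3: row 5 has {1,2,4,5,8,9}; col 3 has {1,2,4,5,6,7,8,9}; box has {1,2,4,5,6,7,8,9} → only 3 remains.
row 7, column 1 = 1: row 7 has {2,7,8,9}; col 1 has {3,4,5,6,7,8,9}; box has {2,3,4,5,6,7,8,9} → only 1 remains.
row 7, column 4 = 6: row 7 has {1,2,7,8,9}; col 4 has {1,2,3,4,5,9}; box has {2} → only 6 remains.
row 7, column 5 = 5: row 7 has {1,2,6,7,8,9}; col 5 has {2,3,4,6,8}; box has {2,6} → only 5 remains.
row 7, column 9 = 4: row 7 has {1,2,5,6,7,8,9}; col 9 has {2,3,5,9}; box has {2,3,5,7,8,9} → only 4 remains.
row 8, column 4 = 7: row 8 has {2,3,5,6,8}; col 4 has {1,2,3,4,5,6,9}; box has {2,5,6} → only 7 remains.
row 8, column 8 = 1: row 8 has {2,3,5,6,7,8}; col 8 has {2,3,8,9}; box has {2,3,4,5,7,8,9} → only 1 remains.
row 9, column 4 = 8: row 9 has {2,3,4,5,7,9}; col 4 has {1,2,3,4,5,6,7,9}; box has {2,5,6,7} → only 8 remains.
row 9, column 6 = 1: row 9 has {2,3,4,5,7,8,9}; col 6 has {2,7,8,9}; box has {2,5,6,7,8} → only 1 remains.
row 9, column 8 = 6: row 9 has {1,2,3,4,5,7,8,9}; col 8 has {1,2,3,8,9}; box has {1,2,3,4,5,7,8,9} → only 6 remains.

6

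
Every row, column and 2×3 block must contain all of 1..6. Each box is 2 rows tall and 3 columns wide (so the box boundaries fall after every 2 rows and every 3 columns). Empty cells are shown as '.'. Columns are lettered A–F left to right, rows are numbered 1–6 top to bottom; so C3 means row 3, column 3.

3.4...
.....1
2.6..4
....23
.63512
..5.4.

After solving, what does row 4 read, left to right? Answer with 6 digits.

C2 = 2 (sole candidate).
D3 = 1 (sole candidate).
E3 = 5 (sole candidate).
C4 = 1: row 4 has {2,3}; col 3 has {2,3,4,5,6}; box has {2,6} → only 1 remains.
D4 = 6: row 4 has {1,2,3}; col 4 has {1,5}; box has {1,2,3,4,5} → only 6 remains.
A5 = 4 (sole candidate).
A6 = 1 (sole candidate).
B6 = 2 (sole candidate).
D6 = 3 (sole candidate).
F6 = 6 (sole candidate).
D1 = 2 (sole candidate).
E1 = 6 (sole candidate).
F1 = 5 (sole candidate).
B2 = 5 (sole candidate).
D2 = 4 (sole candidate).
E2 = 3 (sole candidate).
B3 = 3 (sole candidate).
A4 = 5: row 4 has {1,2,3,6}; col 1 has {1,2,3,4}; box has {1,2,3,6} → only 5 remains.
B4 = 4: row 4 has {1,2,3,5,6}; col 2 has {2,3,5,6}; box has {1,2,3,5,6} → only 4 remains.

541623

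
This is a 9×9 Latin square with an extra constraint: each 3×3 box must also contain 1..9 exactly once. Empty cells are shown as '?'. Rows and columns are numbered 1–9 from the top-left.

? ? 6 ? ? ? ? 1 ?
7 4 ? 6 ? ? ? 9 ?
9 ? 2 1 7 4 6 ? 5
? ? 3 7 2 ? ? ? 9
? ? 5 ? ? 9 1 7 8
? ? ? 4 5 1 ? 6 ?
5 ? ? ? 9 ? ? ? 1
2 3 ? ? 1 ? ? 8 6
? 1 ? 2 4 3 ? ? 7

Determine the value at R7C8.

2

R3C2 = 8 (sole candidate).
R3C8 = 3 (sole candidate).
R4C2 = 6 (sole candidate).
R4C6 = 8 (sole candidate).
R5C1 = 4 (sole candidate).
R5C2 = 2 (sole candidate).
R5C4 = 3 (sole candidate).
R5C5 = 6 (sole candidate).
R6C1 = 8 (sole candidate).
R7C2 = 7 (sole candidate).
R7C4 = 8 (sole candidate).
R7C6 = 6 (sole candidate).
R8C4 = 5 (sole candidate).
R8C6 = 7 (sole candidate).
R9C1 = 6 (sole candidate).
R9C8 = 5 (sole candidate).
R1C1 = 3 (sole candidate).
R1C2 = 5 (sole candidate).
R1C4 = 9 (sole candidate).
R1C5 = 8 (sole candidate).
R1C6 = 2 (sole candidate).
R1C9 = 4 (sole candidate).
R2C3 = 1 (sole candidate).
R2C5 = 3 (sole candidate).
R2C6 = 5 (sole candidate).
R2C9 = 2 (sole candidate).
R4C1 = 1 (sole candidate).
R4C8 = 4 (sole candidate).
R6C2 = 9 (sole candidate).
R6C3 = 7 (sole candidate).
R6C9 = 3 (sole candidate).
R7C3 = 4 (sole candidate).
R7C8 = 2: row 7 has {1,4,5,6,7,8,9}; col 8 has {1,3,4,5,6,7,8,9}; box has {1,5,6,7,8} → only 2 remains.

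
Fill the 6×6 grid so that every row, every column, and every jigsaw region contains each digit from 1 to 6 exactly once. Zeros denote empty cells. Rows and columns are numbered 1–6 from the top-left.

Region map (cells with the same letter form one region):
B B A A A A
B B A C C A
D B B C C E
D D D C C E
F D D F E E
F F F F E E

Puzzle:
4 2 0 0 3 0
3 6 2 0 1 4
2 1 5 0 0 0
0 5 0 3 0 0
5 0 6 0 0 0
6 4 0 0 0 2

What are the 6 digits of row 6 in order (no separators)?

R1C3 = 1 (sole candidate).
R2C4 = 5 (sole candidate).
R4C1 = 1 (sole candidate).
R4C3 = 4 (sole candidate).
R4C6 = 6 (sole candidate).
R5C2 = 3 (sole candidate).
R5C5 = 4 (sole candidate).
R5C6 = 1 (sole candidate).
R6C3 = 3: row 6 has {2,4,6}; col 3 has {1,2,4,5,6}; region has {4,5,6} → only 3 remains.
R6C4 = 1: row 6 has {2,3,4,6}; col 4 has {3,5}; region has {3,4,5,6} → only 1 remains.
R6C5 = 5: row 6 has {1,2,3,4,6}; col 5 has {1,3,4}; region has {1,2,4,6} → only 5 remains.

643152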